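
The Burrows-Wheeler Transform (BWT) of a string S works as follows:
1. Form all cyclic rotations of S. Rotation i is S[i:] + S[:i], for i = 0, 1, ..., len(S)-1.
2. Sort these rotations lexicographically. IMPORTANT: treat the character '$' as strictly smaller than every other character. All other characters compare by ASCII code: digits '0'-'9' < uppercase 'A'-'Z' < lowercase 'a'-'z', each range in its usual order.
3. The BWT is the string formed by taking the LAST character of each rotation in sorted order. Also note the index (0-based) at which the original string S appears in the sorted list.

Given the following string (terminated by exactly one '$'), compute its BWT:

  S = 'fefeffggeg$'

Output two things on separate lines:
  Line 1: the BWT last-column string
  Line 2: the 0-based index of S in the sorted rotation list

Answer: gffg$eefegf
4

Derivation:
All 11 rotations (rotation i = S[i:]+S[:i]):
  rot[0] = fefeffggeg$
  rot[1] = efeffggeg$f
  rot[2] = feffggeg$fe
  rot[3] = effggeg$fef
  rot[4] = ffggeg$fefe
  rot[5] = fggeg$fefef
  rot[6] = ggeg$fefeff
  rot[7] = geg$fefeffg
  rot[8] = eg$fefeffgg
  rot[9] = g$fefeffgge
  rot[10] = $fefeffggeg
Sorted (with $ < everything):
  sorted[0] = $fefeffggeg  (last char: 'g')
  sorted[1] = efeffggeg$f  (last char: 'f')
  sorted[2] = effggeg$fef  (last char: 'f')
  sorted[3] = eg$fefeffgg  (last char: 'g')
  sorted[4] = fefeffggeg$  (last char: '$')
  sorted[5] = feffggeg$fe  (last char: 'e')
  sorted[6] = ffggeg$fefe  (last char: 'e')
  sorted[7] = fggeg$fefef  (last char: 'f')
  sorted[8] = g$fefeffgge  (last char: 'e')
  sorted[9] = geg$fefeffg  (last char: 'g')
  sorted[10] = ggeg$fefeff  (last char: 'f')
Last column: gffg$eefegf
Original string S is at sorted index 4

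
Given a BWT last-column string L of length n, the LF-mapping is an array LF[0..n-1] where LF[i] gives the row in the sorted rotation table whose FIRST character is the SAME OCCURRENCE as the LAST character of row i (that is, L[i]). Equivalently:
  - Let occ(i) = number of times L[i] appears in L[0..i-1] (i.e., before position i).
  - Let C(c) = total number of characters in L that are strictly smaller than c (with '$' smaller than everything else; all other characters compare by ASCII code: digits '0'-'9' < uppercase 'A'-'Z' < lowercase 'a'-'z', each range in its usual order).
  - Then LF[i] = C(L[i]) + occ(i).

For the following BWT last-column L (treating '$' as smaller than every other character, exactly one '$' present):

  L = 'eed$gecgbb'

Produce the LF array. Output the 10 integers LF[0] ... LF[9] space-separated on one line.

Char counts: '$':1, 'b':2, 'c':1, 'd':1, 'e':3, 'g':2
C (first-col start): C('$')=0, C('b')=1, C('c')=3, C('d')=4, C('e')=5, C('g')=8
L[0]='e': occ=0, LF[0]=C('e')+0=5+0=5
L[1]='e': occ=1, LF[1]=C('e')+1=5+1=6
L[2]='d': occ=0, LF[2]=C('d')+0=4+0=4
L[3]='$': occ=0, LF[3]=C('$')+0=0+0=0
L[4]='g': occ=0, LF[4]=C('g')+0=8+0=8
L[5]='e': occ=2, LF[5]=C('e')+2=5+2=7
L[6]='c': occ=0, LF[6]=C('c')+0=3+0=3
L[7]='g': occ=1, LF[7]=C('g')+1=8+1=9
L[8]='b': occ=0, LF[8]=C('b')+0=1+0=1
L[9]='b': occ=1, LF[9]=C('b')+1=1+1=2

Answer: 5 6 4 0 8 7 3 9 1 2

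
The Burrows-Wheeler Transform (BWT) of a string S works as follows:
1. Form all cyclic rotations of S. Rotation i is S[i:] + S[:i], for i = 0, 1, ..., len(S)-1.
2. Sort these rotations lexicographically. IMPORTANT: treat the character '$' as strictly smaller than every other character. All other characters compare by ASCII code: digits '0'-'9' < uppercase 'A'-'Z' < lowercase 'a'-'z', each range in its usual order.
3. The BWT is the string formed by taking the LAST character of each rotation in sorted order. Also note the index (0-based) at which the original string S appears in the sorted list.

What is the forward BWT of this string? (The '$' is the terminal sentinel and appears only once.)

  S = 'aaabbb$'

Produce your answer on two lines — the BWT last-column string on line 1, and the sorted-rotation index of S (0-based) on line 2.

All 7 rotations (rotation i = S[i:]+S[:i]):
  rot[0] = aaabbb$
  rot[1] = aabbb$a
  rot[2] = abbb$aa
  rot[3] = bbb$aaa
  rot[4] = bb$aaab
  rot[5] = b$aaabb
  rot[6] = $aaabbb
Sorted (with $ < everything):
  sorted[0] = $aaabbb  (last char: 'b')
  sorted[1] = aaabbb$  (last char: '$')
  sorted[2] = aabbb$a  (last char: 'a')
  sorted[3] = abbb$aa  (last char: 'a')
  sorted[4] = b$aaabb  (last char: 'b')
  sorted[5] = bb$aaab  (last char: 'b')
  sorted[6] = bbb$aaa  (last char: 'a')
Last column: b$aabba
Original string S is at sorted index 1

Answer: b$aabba
1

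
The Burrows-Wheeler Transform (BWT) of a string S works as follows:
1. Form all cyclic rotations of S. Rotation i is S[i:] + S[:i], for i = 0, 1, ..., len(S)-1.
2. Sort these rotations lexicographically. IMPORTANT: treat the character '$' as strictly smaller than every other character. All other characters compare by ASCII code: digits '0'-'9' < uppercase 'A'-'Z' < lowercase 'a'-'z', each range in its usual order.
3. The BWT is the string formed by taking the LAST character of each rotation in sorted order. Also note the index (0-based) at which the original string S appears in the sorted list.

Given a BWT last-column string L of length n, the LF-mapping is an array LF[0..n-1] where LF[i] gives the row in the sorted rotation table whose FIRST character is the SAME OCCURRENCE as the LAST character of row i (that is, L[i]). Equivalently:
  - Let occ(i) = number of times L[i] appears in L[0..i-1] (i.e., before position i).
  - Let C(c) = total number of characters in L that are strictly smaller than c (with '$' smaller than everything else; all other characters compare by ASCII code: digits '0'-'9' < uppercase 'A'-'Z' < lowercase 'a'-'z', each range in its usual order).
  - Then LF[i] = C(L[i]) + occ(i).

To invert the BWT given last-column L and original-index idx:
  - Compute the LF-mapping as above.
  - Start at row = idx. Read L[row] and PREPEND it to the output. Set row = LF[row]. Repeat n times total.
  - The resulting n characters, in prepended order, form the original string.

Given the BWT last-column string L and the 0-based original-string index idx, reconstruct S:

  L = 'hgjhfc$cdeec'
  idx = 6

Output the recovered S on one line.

Answer: ehcjcfdgceh$

Derivation:
LF mapping: 9 8 11 10 7 1 0 2 4 5 6 3
Walk LF starting at row 6, prepending L[row]:
  step 1: row=6, L[6]='$', prepend. Next row=LF[6]=0
  step 2: row=0, L[0]='h', prepend. Next row=LF[0]=9
  step 3: row=9, L[9]='e', prepend. Next row=LF[9]=5
  step 4: row=5, L[5]='c', prepend. Next row=LF[5]=1
  step 5: row=1, L[1]='g', prepend. Next row=LF[1]=8
  step 6: row=8, L[8]='d', prepend. Next row=LF[8]=4
  step 7: row=4, L[4]='f', prepend. Next row=LF[4]=7
  step 8: row=7, L[7]='c', prepend. Next row=LF[7]=2
  step 9: row=2, L[2]='j', prepend. Next row=LF[2]=11
  step 10: row=11, L[11]='c', prepend. Next row=LF[11]=3
  step 11: row=3, L[3]='h', prepend. Next row=LF[3]=10
  step 12: row=10, L[10]='e', prepend. Next row=LF[10]=6
Reversed output: ehcjcfdgceh$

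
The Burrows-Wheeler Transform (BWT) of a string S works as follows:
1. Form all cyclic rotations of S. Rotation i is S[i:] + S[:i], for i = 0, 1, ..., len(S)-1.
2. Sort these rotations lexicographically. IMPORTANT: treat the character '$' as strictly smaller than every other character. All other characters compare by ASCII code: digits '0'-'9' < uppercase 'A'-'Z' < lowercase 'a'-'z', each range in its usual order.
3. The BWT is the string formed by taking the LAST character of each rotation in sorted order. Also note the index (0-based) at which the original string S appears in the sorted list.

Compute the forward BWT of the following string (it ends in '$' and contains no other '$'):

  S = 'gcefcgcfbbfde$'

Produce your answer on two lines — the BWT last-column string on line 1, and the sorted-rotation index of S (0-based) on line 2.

Answer: efbggffdcceb$c
12

Derivation:
All 14 rotations (rotation i = S[i:]+S[:i]):
  rot[0] = gcefcgcfbbfde$
  rot[1] = cefcgcfbbfde$g
  rot[2] = efcgcfbbfde$gc
  rot[3] = fcgcfbbfde$gce
  rot[4] = cgcfbbfde$gcef
  rot[5] = gcfbbfde$gcefc
  rot[6] = cfbbfde$gcefcg
  rot[7] = fbbfde$gcefcgc
  rot[8] = bbfde$gcefcgcf
  rot[9] = bfde$gcefcgcfb
  rot[10] = fde$gcefcgcfbb
  rot[11] = de$gcefcgcfbbf
  rot[12] = e$gcefcgcfbbfd
  rot[13] = $gcefcgcfbbfde
Sorted (with $ < everything):
  sorted[0] = $gcefcgcfbbfde  (last char: 'e')
  sorted[1] = bbfde$gcefcgcf  (last char: 'f')
  sorted[2] = bfde$gcefcgcfb  (last char: 'b')
  sorted[3] = cefcgcfbbfde$g  (last char: 'g')
  sorted[4] = cfbbfde$gcefcg  (last char: 'g')
  sorted[5] = cgcfbbfde$gcef  (last char: 'f')
  sorted[6] = de$gcefcgcfbbf  (last char: 'f')
  sorted[7] = e$gcefcgcfbbfd  (last char: 'd')
  sorted[8] = efcgcfbbfde$gc  (last char: 'c')
  sorted[9] = fbbfde$gcefcgc  (last char: 'c')
  sorted[10] = fcgcfbbfde$gce  (last char: 'e')
  sorted[11] = fde$gcefcgcfbb  (last char: 'b')
  sorted[12] = gcefcgcfbbfde$  (last char: '$')
  sorted[13] = gcfbbfde$gcefc  (last char: 'c')
Last column: efbggffdcceb$c
Original string S is at sorted index 12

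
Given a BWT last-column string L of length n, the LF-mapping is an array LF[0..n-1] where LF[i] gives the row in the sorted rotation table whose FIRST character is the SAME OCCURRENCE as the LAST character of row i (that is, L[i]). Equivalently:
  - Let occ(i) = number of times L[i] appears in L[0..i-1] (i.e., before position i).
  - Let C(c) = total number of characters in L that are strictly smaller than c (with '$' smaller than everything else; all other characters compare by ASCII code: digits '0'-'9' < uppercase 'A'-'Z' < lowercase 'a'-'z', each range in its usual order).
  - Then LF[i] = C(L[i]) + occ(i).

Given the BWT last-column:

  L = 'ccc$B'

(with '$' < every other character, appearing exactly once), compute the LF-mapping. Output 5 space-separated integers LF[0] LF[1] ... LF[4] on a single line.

Answer: 2 3 4 0 1

Derivation:
Char counts: '$':1, 'B':1, 'c':3
C (first-col start): C('$')=0, C('B')=1, C('c')=2
L[0]='c': occ=0, LF[0]=C('c')+0=2+0=2
L[1]='c': occ=1, LF[1]=C('c')+1=2+1=3
L[2]='c': occ=2, LF[2]=C('c')+2=2+2=4
L[3]='$': occ=0, LF[3]=C('$')+0=0+0=0
L[4]='B': occ=0, LF[4]=C('B')+0=1+0=1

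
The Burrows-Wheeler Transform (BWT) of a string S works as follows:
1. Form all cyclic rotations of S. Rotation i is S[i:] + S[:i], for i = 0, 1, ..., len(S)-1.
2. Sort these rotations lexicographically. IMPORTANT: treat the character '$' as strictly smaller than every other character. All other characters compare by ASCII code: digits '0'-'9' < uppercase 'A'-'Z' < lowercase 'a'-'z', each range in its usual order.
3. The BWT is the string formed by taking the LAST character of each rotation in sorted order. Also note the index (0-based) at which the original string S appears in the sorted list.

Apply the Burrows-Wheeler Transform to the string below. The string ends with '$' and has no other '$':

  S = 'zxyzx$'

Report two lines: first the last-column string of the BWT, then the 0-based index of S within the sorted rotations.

Answer: xzzxy$
5

Derivation:
All 6 rotations (rotation i = S[i:]+S[:i]):
  rot[0] = zxyzx$
  rot[1] = xyzx$z
  rot[2] = yzx$zx
  rot[3] = zx$zxy
  rot[4] = x$zxyz
  rot[5] = $zxyzx
Sorted (with $ < everything):
  sorted[0] = $zxyzx  (last char: 'x')
  sorted[1] = x$zxyz  (last char: 'z')
  sorted[2] = xyzx$z  (last char: 'z')
  sorted[3] = yzx$zx  (last char: 'x')
  sorted[4] = zx$zxy  (last char: 'y')
  sorted[5] = zxyzx$  (last char: '$')
Last column: xzzxy$
Original string S is at sorted index 5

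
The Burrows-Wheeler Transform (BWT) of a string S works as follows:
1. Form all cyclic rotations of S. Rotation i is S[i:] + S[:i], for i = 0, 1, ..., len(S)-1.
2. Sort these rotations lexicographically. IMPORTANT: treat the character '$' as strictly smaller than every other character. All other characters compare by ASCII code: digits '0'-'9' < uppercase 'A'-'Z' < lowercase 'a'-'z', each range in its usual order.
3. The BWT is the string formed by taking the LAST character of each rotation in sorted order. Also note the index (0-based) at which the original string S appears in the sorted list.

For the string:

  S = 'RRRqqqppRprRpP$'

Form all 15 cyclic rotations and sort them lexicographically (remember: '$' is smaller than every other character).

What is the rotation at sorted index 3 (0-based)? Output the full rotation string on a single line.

All 15 rotations (rotation i = S[i:]+S[:i]):
  rot[0] = RRRqqqppRprRpP$
  rot[1] = RRqqqppRprRpP$R
  rot[2] = RqqqppRprRpP$RR
  rot[3] = qqqppRprRpP$RRR
  rot[4] = qqppRprRpP$RRRq
  rot[5] = qppRprRpP$RRRqq
  rot[6] = ppRprRpP$RRRqqq
  rot[7] = pRprRpP$RRRqqqp
  rot[8] = RprRpP$RRRqqqpp
  rot[9] = prRpP$RRRqqqppR
  rot[10] = rRpP$RRRqqqppRp
  rot[11] = RpP$RRRqqqppRpr
  rot[12] = pP$RRRqqqppRprR
  rot[13] = P$RRRqqqppRprRp
  rot[14] = $RRRqqqppRprRpP
Sorted (with $ < everything):
  sorted[0] = $RRRqqqppRprRpP
  sorted[1] = P$RRRqqqppRprRp
  sorted[2] = RRRqqqppRprRpP$
  sorted[3] = RRqqqppRprRpP$R
  sorted[4] = RpP$RRRqqqppRpr
  sorted[5] = RprRpP$RRRqqqpp
  sorted[6] = RqqqppRprRpP$RR
  sorted[7] = pP$RRRqqqppRprR
  sorted[8] = pRprRpP$RRRqqqp
  sorted[9] = ppRprRpP$RRRqqq
  sorted[10] = prRpP$RRRqqqppR
  sorted[11] = qppRprRpP$RRRqq
  sorted[12] = qqppRprRpP$RRRq
  sorted[13] = qqqppRprRpP$RRR
  sorted[14] = rRpP$RRRqqqppRp
sorted[3] = RRqqqppRprRpP$R

Answer: RRqqqppRprRpP$R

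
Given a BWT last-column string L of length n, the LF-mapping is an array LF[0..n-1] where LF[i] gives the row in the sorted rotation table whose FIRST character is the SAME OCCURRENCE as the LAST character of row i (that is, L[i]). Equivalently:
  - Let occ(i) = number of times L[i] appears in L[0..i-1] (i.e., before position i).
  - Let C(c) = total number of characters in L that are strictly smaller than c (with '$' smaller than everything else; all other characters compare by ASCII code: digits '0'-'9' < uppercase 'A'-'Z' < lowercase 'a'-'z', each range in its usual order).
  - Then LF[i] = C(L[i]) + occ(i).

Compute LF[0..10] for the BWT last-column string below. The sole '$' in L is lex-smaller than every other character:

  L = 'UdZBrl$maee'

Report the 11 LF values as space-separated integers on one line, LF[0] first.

Answer: 2 5 3 1 10 8 0 9 4 6 7

Derivation:
Char counts: '$':1, 'B':1, 'U':1, 'Z':1, 'a':1, 'd':1, 'e':2, 'l':1, 'm':1, 'r':1
C (first-col start): C('$')=0, C('B')=1, C('U')=2, C('Z')=3, C('a')=4, C('d')=5, C('e')=6, C('l')=8, C('m')=9, C('r')=10
L[0]='U': occ=0, LF[0]=C('U')+0=2+0=2
L[1]='d': occ=0, LF[1]=C('d')+0=5+0=5
L[2]='Z': occ=0, LF[2]=C('Z')+0=3+0=3
L[3]='B': occ=0, LF[3]=C('B')+0=1+0=1
L[4]='r': occ=0, LF[4]=C('r')+0=10+0=10
L[5]='l': occ=0, LF[5]=C('l')+0=8+0=8
L[6]='$': occ=0, LF[6]=C('$')+0=0+0=0
L[7]='m': occ=0, LF[7]=C('m')+0=9+0=9
L[8]='a': occ=0, LF[8]=C('a')+0=4+0=4
L[9]='e': occ=0, LF[9]=C('e')+0=6+0=6
L[10]='e': occ=1, LF[10]=C('e')+1=6+1=7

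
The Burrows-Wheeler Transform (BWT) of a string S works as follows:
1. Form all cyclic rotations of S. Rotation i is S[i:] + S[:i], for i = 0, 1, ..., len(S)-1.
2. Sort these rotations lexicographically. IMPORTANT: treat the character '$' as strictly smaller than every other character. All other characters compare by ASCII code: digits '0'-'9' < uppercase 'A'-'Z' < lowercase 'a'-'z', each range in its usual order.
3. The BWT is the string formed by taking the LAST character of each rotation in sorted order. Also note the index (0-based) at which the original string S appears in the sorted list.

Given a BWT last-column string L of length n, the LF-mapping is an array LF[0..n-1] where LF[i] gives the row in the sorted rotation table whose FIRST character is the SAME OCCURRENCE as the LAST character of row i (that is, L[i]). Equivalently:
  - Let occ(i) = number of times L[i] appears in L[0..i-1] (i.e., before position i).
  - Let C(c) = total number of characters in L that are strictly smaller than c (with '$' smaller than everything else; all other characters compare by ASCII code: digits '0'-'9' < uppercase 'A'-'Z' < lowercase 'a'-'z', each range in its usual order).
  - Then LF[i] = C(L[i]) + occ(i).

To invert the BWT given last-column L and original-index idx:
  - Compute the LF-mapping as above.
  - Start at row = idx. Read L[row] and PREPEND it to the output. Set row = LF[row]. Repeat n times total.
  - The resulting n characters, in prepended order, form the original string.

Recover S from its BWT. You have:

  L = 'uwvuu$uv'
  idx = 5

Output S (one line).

Answer: vuuuvwu$

Derivation:
LF mapping: 1 7 5 2 3 0 4 6
Walk LF starting at row 5, prepending L[row]:
  step 1: row=5, L[5]='$', prepend. Next row=LF[5]=0
  step 2: row=0, L[0]='u', prepend. Next row=LF[0]=1
  step 3: row=1, L[1]='w', prepend. Next row=LF[1]=7
  step 4: row=7, L[7]='v', prepend. Next row=LF[7]=6
  step 5: row=6, L[6]='u', prepend. Next row=LF[6]=4
  step 6: row=4, L[4]='u', prepend. Next row=LF[4]=3
  step 7: row=3, L[3]='u', prepend. Next row=LF[3]=2
  step 8: row=2, L[2]='v', prepend. Next row=LF[2]=5
Reversed output: vuuuvwu$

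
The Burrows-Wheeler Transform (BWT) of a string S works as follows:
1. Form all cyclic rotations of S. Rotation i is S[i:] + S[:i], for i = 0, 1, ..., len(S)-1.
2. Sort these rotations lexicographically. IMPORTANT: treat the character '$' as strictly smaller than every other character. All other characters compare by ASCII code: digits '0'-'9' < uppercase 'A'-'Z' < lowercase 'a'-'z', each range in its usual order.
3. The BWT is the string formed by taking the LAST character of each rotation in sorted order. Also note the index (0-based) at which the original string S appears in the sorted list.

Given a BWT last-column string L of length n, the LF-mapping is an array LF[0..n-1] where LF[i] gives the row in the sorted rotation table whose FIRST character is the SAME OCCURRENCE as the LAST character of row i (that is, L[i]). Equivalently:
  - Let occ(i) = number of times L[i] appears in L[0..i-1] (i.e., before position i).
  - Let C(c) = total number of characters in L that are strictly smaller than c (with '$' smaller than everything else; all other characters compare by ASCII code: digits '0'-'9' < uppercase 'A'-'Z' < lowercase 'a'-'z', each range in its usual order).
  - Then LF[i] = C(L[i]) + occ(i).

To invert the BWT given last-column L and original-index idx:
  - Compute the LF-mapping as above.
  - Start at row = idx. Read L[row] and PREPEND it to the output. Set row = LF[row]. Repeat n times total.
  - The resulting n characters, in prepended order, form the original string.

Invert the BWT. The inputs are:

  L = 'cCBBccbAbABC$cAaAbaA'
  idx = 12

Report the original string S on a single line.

LF mapping: 16 9 6 7 17 18 13 1 14 2 8 10 0 19 3 11 4 15 12 5
Walk LF starting at row 12, prepending L[row]:
  step 1: row=12, L[12]='$', prepend. Next row=LF[12]=0
  step 2: row=0, L[0]='c', prepend. Next row=LF[0]=16
  step 3: row=16, L[16]='A', prepend. Next row=LF[16]=4
  step 4: row=4, L[4]='c', prepend. Next row=LF[4]=17
  step 5: row=17, L[17]='b', prepend. Next row=LF[17]=15
  step 6: row=15, L[15]='a', prepend. Next row=LF[15]=11
  step 7: row=11, L[11]='C', prepend. Next row=LF[11]=10
  step 8: row=10, L[10]='B', prepend. Next row=LF[10]=8
  step 9: row=8, L[8]='b', prepend. Next row=LF[8]=14
  step 10: row=14, L[14]='A', prepend. Next row=LF[14]=3
  step 11: row=3, L[3]='B', prepend. Next row=LF[3]=7
  step 12: row=7, L[7]='A', prepend. Next row=LF[7]=1
  step 13: row=1, L[1]='C', prepend. Next row=LF[1]=9
  step 14: row=9, L[9]='A', prepend. Next row=LF[9]=2
  step 15: row=2, L[2]='B', prepend. Next row=LF[2]=6
  step 16: row=6, L[6]='b', prepend. Next row=LF[6]=13
  step 17: row=13, L[13]='c', prepend. Next row=LF[13]=19
  step 18: row=19, L[19]='A', prepend. Next row=LF[19]=5
  step 19: row=5, L[5]='c', prepend. Next row=LF[5]=18
  step 20: row=18, L[18]='a', prepend. Next row=LF[18]=12
Reversed output: acAcbBACABAbBCabcAc$

Answer: acAcbBACABAbBCabcAc$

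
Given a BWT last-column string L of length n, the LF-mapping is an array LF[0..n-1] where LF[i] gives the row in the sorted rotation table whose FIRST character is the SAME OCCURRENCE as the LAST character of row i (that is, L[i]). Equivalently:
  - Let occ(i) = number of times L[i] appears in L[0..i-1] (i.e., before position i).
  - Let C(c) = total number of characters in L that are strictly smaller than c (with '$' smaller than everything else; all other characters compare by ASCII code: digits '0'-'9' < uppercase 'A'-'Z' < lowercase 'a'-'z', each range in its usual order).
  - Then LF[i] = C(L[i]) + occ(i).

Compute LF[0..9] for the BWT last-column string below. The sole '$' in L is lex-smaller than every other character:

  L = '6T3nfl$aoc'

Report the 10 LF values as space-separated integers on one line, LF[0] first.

Answer: 2 3 1 8 6 7 0 4 9 5

Derivation:
Char counts: '$':1, '3':1, '6':1, 'T':1, 'a':1, 'c':1, 'f':1, 'l':1, 'n':1, 'o':1
C (first-col start): C('$')=0, C('3')=1, C('6')=2, C('T')=3, C('a')=4, C('c')=5, C('f')=6, C('l')=7, C('n')=8, C('o')=9
L[0]='6': occ=0, LF[0]=C('6')+0=2+0=2
L[1]='T': occ=0, LF[1]=C('T')+0=3+0=3
L[2]='3': occ=0, LF[2]=C('3')+0=1+0=1
L[3]='n': occ=0, LF[3]=C('n')+0=8+0=8
L[4]='f': occ=0, LF[4]=C('f')+0=6+0=6
L[5]='l': occ=0, LF[5]=C('l')+0=7+0=7
L[6]='$': occ=0, LF[6]=C('$')+0=0+0=0
L[7]='a': occ=0, LF[7]=C('a')+0=4+0=4
L[8]='o': occ=0, LF[8]=C('o')+0=9+0=9
L[9]='c': occ=0, LF[9]=C('c')+0=5+0=5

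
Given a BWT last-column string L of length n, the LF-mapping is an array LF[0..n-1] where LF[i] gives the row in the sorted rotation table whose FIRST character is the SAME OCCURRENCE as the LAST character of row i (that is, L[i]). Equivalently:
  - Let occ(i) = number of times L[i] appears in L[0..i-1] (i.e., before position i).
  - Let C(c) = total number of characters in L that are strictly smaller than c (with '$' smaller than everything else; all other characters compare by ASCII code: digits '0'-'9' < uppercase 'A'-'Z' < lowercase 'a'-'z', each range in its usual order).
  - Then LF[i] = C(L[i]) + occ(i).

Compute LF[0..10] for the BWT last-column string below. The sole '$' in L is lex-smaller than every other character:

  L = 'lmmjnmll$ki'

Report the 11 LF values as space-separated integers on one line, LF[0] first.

Char counts: '$':1, 'i':1, 'j':1, 'k':1, 'l':3, 'm':3, 'n':1
C (first-col start): C('$')=0, C('i')=1, C('j')=2, C('k')=3, C('l')=4, C('m')=7, C('n')=10
L[0]='l': occ=0, LF[0]=C('l')+0=4+0=4
L[1]='m': occ=0, LF[1]=C('m')+0=7+0=7
L[2]='m': occ=1, LF[2]=C('m')+1=7+1=8
L[3]='j': occ=0, LF[3]=C('j')+0=2+0=2
L[4]='n': occ=0, LF[4]=C('n')+0=10+0=10
L[5]='m': occ=2, LF[5]=C('m')+2=7+2=9
L[6]='l': occ=1, LF[6]=C('l')+1=4+1=5
L[7]='l': occ=2, LF[7]=C('l')+2=4+2=6
L[8]='$': occ=0, LF[8]=C('$')+0=0+0=0
L[9]='k': occ=0, LF[9]=C('k')+0=3+0=3
L[10]='i': occ=0, LF[10]=C('i')+0=1+0=1

Answer: 4 7 8 2 10 9 5 6 0 3 1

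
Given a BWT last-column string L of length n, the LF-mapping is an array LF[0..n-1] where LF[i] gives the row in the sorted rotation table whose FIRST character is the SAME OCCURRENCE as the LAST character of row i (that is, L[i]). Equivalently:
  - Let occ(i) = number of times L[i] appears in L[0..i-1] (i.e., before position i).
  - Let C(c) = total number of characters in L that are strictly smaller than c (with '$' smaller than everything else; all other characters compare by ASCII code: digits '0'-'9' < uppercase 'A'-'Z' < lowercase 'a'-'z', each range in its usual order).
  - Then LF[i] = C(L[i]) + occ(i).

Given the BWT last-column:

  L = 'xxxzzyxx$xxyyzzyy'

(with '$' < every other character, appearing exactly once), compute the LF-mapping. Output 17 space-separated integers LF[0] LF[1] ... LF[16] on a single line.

Answer: 1 2 3 13 14 8 4 5 0 6 7 9 10 15 16 11 12

Derivation:
Char counts: '$':1, 'x':7, 'y':5, 'z':4
C (first-col start): C('$')=0, C('x')=1, C('y')=8, C('z')=13
L[0]='x': occ=0, LF[0]=C('x')+0=1+0=1
L[1]='x': occ=1, LF[1]=C('x')+1=1+1=2
L[2]='x': occ=2, LF[2]=C('x')+2=1+2=3
L[3]='z': occ=0, LF[3]=C('z')+0=13+0=13
L[4]='z': occ=1, LF[4]=C('z')+1=13+1=14
L[5]='y': occ=0, LF[5]=C('y')+0=8+0=8
L[6]='x': occ=3, LF[6]=C('x')+3=1+3=4
L[7]='x': occ=4, LF[7]=C('x')+4=1+4=5
L[8]='$': occ=0, LF[8]=C('$')+0=0+0=0
L[9]='x': occ=5, LF[9]=C('x')+5=1+5=6
L[10]='x': occ=6, LF[10]=C('x')+6=1+6=7
L[11]='y': occ=1, LF[11]=C('y')+1=8+1=9
L[12]='y': occ=2, LF[12]=C('y')+2=8+2=10
L[13]='z': occ=2, LF[13]=C('z')+2=13+2=15
L[14]='z': occ=3, LF[14]=C('z')+3=13+3=16
L[15]='y': occ=3, LF[15]=C('y')+3=8+3=11
L[16]='y': occ=4, LF[16]=C('y')+4=8+4=12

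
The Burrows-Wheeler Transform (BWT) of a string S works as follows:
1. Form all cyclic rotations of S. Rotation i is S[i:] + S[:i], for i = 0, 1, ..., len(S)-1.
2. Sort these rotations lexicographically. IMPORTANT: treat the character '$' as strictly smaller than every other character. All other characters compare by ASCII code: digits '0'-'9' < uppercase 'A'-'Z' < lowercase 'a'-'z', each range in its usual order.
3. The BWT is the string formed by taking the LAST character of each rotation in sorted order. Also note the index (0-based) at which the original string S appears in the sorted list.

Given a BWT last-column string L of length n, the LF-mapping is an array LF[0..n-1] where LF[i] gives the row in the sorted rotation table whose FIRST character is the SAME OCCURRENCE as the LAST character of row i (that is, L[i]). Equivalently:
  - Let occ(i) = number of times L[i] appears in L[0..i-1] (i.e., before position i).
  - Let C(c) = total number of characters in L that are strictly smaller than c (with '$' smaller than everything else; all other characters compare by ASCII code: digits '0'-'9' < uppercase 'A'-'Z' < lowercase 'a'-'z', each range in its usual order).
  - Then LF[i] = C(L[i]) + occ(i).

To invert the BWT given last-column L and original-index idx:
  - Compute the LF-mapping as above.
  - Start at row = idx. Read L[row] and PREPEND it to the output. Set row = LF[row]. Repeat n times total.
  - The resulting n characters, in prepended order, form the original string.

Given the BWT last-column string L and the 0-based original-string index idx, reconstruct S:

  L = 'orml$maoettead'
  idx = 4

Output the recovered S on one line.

Answer: emeraldtomato$

Derivation:
LF mapping: 9 11 7 6 0 8 1 10 4 12 13 5 2 3
Walk LF starting at row 4, prepending L[row]:
  step 1: row=4, L[4]='$', prepend. Next row=LF[4]=0
  step 2: row=0, L[0]='o', prepend. Next row=LF[0]=9
  step 3: row=9, L[9]='t', prepend. Next row=LF[9]=12
  step 4: row=12, L[12]='a', prepend. Next row=LF[12]=2
  step 5: row=2, L[2]='m', prepend. Next row=LF[2]=7
  step 6: row=7, L[7]='o', prepend. Next row=LF[7]=10
  step 7: row=10, L[10]='t', prepend. Next row=LF[10]=13
  step 8: row=13, L[13]='d', prepend. Next row=LF[13]=3
  step 9: row=3, L[3]='l', prepend. Next row=LF[3]=6
  step 10: row=6, L[6]='a', prepend. Next row=LF[6]=1
  step 11: row=1, L[1]='r', prepend. Next row=LF[1]=11
  step 12: row=11, L[11]='e', prepend. Next row=LF[11]=5
  step 13: row=5, L[5]='m', prepend. Next row=LF[5]=8
  step 14: row=8, L[8]='e', prepend. Next row=LF[8]=4
Reversed output: emeraldtomato$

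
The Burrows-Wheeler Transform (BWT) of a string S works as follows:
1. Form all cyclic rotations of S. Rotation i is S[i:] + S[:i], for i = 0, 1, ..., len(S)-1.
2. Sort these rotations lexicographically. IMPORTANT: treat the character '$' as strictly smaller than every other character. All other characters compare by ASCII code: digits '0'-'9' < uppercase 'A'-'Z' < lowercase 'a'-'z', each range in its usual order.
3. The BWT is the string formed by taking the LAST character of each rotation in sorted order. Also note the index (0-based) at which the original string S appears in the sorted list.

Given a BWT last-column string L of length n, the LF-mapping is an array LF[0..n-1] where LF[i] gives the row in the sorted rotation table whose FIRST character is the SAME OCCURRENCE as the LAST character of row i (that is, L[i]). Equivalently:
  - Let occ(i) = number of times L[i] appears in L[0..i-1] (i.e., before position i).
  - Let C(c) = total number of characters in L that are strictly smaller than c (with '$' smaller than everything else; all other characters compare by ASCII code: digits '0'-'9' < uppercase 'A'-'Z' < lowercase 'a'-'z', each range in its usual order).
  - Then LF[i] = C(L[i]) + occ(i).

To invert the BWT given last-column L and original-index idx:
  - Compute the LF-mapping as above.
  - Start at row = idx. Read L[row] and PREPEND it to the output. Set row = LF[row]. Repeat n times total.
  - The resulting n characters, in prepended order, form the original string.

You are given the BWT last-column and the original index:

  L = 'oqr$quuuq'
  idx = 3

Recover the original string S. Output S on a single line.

LF mapping: 1 2 5 0 3 6 7 8 4
Walk LF starting at row 3, prepending L[row]:
  step 1: row=3, L[3]='$', prepend. Next row=LF[3]=0
  step 2: row=0, L[0]='o', prepend. Next row=LF[0]=1
  step 3: row=1, L[1]='q', prepend. Next row=LF[1]=2
  step 4: row=2, L[2]='r', prepend. Next row=LF[2]=5
  step 5: row=5, L[5]='u', prepend. Next row=LF[5]=6
  step 6: row=6, L[6]='u', prepend. Next row=LF[6]=7
  step 7: row=7, L[7]='u', prepend. Next row=LF[7]=8
  step 8: row=8, L[8]='q', prepend. Next row=LF[8]=4
  step 9: row=4, L[4]='q', prepend. Next row=LF[4]=3
Reversed output: qquuurqo$

Answer: qquuurqo$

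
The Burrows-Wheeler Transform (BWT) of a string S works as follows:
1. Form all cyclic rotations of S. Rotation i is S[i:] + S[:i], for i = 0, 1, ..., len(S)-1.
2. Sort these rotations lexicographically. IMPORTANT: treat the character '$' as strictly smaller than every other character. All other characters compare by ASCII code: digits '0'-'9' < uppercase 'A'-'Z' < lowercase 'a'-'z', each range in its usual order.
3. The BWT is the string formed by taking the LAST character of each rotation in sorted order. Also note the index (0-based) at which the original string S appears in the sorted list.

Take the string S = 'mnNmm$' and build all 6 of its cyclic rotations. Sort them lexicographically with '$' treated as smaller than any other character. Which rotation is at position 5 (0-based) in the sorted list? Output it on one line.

All 6 rotations (rotation i = S[i:]+S[:i]):
  rot[0] = mnNmm$
  rot[1] = nNmm$m
  rot[2] = Nmm$mn
  rot[3] = mm$mnN
  rot[4] = m$mnNm
  rot[5] = $mnNmm
Sorted (with $ < everything):
  sorted[0] = $mnNmm
  sorted[1] = Nmm$mn
  sorted[2] = m$mnNm
  sorted[3] = mm$mnN
  sorted[4] = mnNmm$
  sorted[5] = nNmm$m
sorted[5] = nNmm$m

Answer: nNmm$m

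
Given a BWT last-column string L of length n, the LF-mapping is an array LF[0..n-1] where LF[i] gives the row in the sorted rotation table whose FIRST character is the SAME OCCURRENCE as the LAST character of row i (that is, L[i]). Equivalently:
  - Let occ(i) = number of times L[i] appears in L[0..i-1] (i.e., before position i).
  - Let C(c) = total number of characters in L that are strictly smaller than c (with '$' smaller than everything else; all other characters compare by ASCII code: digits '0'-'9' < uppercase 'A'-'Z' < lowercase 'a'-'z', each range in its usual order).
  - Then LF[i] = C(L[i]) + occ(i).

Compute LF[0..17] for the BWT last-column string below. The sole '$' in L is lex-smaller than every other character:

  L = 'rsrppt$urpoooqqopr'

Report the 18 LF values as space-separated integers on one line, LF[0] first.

Char counts: '$':1, 'o':4, 'p':4, 'q':2, 'r':4, 's':1, 't':1, 'u':1
C (first-col start): C('$')=0, C('o')=1, C('p')=5, C('q')=9, C('r')=11, C('s')=15, C('t')=16, C('u')=17
L[0]='r': occ=0, LF[0]=C('r')+0=11+0=11
L[1]='s': occ=0, LF[1]=C('s')+0=15+0=15
L[2]='r': occ=1, LF[2]=C('r')+1=11+1=12
L[3]='p': occ=0, LF[3]=C('p')+0=5+0=5
L[4]='p': occ=1, LF[4]=C('p')+1=5+1=6
L[5]='t': occ=0, LF[5]=C('t')+0=16+0=16
L[6]='$': occ=0, LF[6]=C('$')+0=0+0=0
L[7]='u': occ=0, LF[7]=C('u')+0=17+0=17
L[8]='r': occ=2, LF[8]=C('r')+2=11+2=13
L[9]='p': occ=2, LF[9]=C('p')+2=5+2=7
L[10]='o': occ=0, LF[10]=C('o')+0=1+0=1
L[11]='o': occ=1, LF[11]=C('o')+1=1+1=2
L[12]='o': occ=2, LF[12]=C('o')+2=1+2=3
L[13]='q': occ=0, LF[13]=C('q')+0=9+0=9
L[14]='q': occ=1, LF[14]=C('q')+1=9+1=10
L[15]='o': occ=3, LF[15]=C('o')+3=1+3=4
L[16]='p': occ=3, LF[16]=C('p')+3=5+3=8
L[17]='r': occ=3, LF[17]=C('r')+3=11+3=14

Answer: 11 15 12 5 6 16 0 17 13 7 1 2 3 9 10 4 8 14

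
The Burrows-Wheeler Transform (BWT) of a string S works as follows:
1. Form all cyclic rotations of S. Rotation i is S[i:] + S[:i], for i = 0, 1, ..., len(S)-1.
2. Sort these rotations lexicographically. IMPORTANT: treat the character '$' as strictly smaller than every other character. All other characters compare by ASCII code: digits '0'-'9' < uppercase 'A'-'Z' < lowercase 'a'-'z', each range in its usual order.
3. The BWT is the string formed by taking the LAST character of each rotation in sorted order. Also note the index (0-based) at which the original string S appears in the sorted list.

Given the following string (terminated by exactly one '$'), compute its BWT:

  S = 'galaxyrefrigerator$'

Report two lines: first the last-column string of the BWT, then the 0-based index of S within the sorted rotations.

Answer: rgrlrge$iratoeyfaax
7

Derivation:
All 19 rotations (rotation i = S[i:]+S[:i]):
  rot[0] = galaxyrefrigerator$
  rot[1] = alaxyrefrigerator$g
  rot[2] = laxyrefrigerator$ga
  rot[3] = axyrefrigerator$gal
  rot[4] = xyrefrigerator$gala
  rot[5] = yrefrigerator$galax
  rot[6] = refrigerator$galaxy
  rot[7] = efrigerator$galaxyr
  rot[8] = frigerator$galaxyre
  rot[9] = rigerator$galaxyref
  rot[10] = igerator$galaxyrefr
  rot[11] = gerator$galaxyrefri
  rot[12] = erator$galaxyrefrig
  rot[13] = rator$galaxyrefrige
  rot[14] = ator$galaxyrefriger
  rot[15] = tor$galaxyrefrigera
  rot[16] = or$galaxyrefrigerat
  rot[17] = r$galaxyrefrigerato
  rot[18] = $galaxyrefrigerator
Sorted (with $ < everything):
  sorted[0] = $galaxyrefrigerator  (last char: 'r')
  sorted[1] = alaxyrefrigerator$g  (last char: 'g')
  sorted[2] = ator$galaxyrefriger  (last char: 'r')
  sorted[3] = axyrefrigerator$gal  (last char: 'l')
  sorted[4] = efrigerator$galaxyr  (last char: 'r')
  sorted[5] = erator$galaxyrefrig  (last char: 'g')
  sorted[6] = frigerator$galaxyre  (last char: 'e')
  sorted[7] = galaxyrefrigerator$  (last char: '$')
  sorted[8] = gerator$galaxyrefri  (last char: 'i')
  sorted[9] = igerator$galaxyrefr  (last char: 'r')
  sorted[10] = laxyrefrigerator$ga  (last char: 'a')
  sorted[11] = or$galaxyrefrigerat  (last char: 't')
  sorted[12] = r$galaxyrefrigerato  (last char: 'o')
  sorted[13] = rator$galaxyrefrige  (last char: 'e')
  sorted[14] = refrigerator$galaxy  (last char: 'y')
  sorted[15] = rigerator$galaxyref  (last char: 'f')
  sorted[16] = tor$galaxyrefrigera  (last char: 'a')
  sorted[17] = xyrefrigerator$gala  (last char: 'a')
  sorted[18] = yrefrigerator$galax  (last char: 'x')
Last column: rgrlrge$iratoeyfaax
Original string S is at sorted index 7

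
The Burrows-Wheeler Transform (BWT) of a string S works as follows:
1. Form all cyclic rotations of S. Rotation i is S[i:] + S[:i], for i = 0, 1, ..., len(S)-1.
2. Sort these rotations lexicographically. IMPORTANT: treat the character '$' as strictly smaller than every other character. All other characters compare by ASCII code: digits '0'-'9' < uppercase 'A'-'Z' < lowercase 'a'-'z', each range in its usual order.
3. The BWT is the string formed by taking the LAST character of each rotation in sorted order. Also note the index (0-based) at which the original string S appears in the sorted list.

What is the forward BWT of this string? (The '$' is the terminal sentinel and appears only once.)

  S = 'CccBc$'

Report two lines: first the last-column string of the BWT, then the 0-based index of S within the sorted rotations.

Answer: cc$BcC
2

Derivation:
All 6 rotations (rotation i = S[i:]+S[:i]):
  rot[0] = CccBc$
  rot[1] = ccBc$C
  rot[2] = cBc$Cc
  rot[3] = Bc$Ccc
  rot[4] = c$CccB
  rot[5] = $CccBc
Sorted (with $ < everything):
  sorted[0] = $CccBc  (last char: 'c')
  sorted[1] = Bc$Ccc  (last char: 'c')
  sorted[2] = CccBc$  (last char: '$')
  sorted[3] = c$CccB  (last char: 'B')
  sorted[4] = cBc$Cc  (last char: 'c')
  sorted[5] = ccBc$C  (last char: 'C')
Last column: cc$BcC
Original string S is at sorted index 2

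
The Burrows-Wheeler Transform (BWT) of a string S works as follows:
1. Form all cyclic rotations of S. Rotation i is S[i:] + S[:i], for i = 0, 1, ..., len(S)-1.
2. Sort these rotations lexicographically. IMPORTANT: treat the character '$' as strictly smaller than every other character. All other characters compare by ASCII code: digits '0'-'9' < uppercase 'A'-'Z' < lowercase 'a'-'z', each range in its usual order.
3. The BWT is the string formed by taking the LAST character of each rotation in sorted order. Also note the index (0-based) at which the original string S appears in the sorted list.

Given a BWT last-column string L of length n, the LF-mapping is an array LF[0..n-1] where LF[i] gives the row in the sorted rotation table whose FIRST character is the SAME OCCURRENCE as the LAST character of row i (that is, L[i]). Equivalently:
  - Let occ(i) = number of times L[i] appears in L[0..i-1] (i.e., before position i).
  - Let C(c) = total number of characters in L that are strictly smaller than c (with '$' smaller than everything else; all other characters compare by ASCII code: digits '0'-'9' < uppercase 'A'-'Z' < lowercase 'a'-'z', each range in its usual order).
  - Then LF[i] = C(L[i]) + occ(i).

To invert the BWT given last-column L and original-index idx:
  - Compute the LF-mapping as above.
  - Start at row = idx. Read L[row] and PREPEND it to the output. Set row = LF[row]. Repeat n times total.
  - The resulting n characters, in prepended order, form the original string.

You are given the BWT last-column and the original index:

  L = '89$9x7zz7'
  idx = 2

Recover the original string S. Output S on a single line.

Answer: 7zzx9798$

Derivation:
LF mapping: 3 4 0 5 6 1 7 8 2
Walk LF starting at row 2, prepending L[row]:
  step 1: row=2, L[2]='$', prepend. Next row=LF[2]=0
  step 2: row=0, L[0]='8', prepend. Next row=LF[0]=3
  step 3: row=3, L[3]='9', prepend. Next row=LF[3]=5
  step 4: row=5, L[5]='7', prepend. Next row=LF[5]=1
  step 5: row=1, L[1]='9', prepend. Next row=LF[1]=4
  step 6: row=4, L[4]='x', prepend. Next row=LF[4]=6
  step 7: row=6, L[6]='z', prepend. Next row=LF[6]=7
  step 8: row=7, L[7]='z', prepend. Next row=LF[7]=8
  step 9: row=8, L[8]='7', prepend. Next row=LF[8]=2
Reversed output: 7zzx9798$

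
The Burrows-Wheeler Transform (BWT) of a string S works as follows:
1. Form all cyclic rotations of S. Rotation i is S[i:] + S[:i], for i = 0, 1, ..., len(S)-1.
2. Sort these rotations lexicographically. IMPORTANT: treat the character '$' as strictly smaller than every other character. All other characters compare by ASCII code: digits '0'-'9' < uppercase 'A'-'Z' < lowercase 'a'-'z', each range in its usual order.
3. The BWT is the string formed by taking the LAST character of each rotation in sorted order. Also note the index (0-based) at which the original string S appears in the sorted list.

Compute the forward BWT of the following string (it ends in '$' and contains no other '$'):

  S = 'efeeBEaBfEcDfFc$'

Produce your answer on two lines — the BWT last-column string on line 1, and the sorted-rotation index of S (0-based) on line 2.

All 16 rotations (rotation i = S[i:]+S[:i]):
  rot[0] = efeeBEaBfEcDfFc$
  rot[1] = feeBEaBfEcDfFc$e
  rot[2] = eeBEaBfEcDfFc$ef
  rot[3] = eBEaBfEcDfFc$efe
  rot[4] = BEaBfEcDfFc$efee
  rot[5] = EaBfEcDfFc$efeeB
  rot[6] = aBfEcDfFc$efeeBE
  rot[7] = BfEcDfFc$efeeBEa
  rot[8] = fEcDfFc$efeeBEaB
  rot[9] = EcDfFc$efeeBEaBf
  rot[10] = cDfFc$efeeBEaBfE
  rot[11] = DfFc$efeeBEaBfEc
  rot[12] = fFc$efeeBEaBfEcD
  rot[13] = Fc$efeeBEaBfEcDf
  rot[14] = c$efeeBEaBfEcDfF
  rot[15] = $efeeBEaBfEcDfFc
Sorted (with $ < everything):
  sorted[0] = $efeeBEaBfEcDfFc  (last char: 'c')
  sorted[1] = BEaBfEcDfFc$efee  (last char: 'e')
  sorted[2] = BfEcDfFc$efeeBEa  (last char: 'a')
  sorted[3] = DfFc$efeeBEaBfEc  (last char: 'c')
  sorted[4] = EaBfEcDfFc$efeeB  (last char: 'B')
  sorted[5] = EcDfFc$efeeBEaBf  (last char: 'f')
  sorted[6] = Fc$efeeBEaBfEcDf  (last char: 'f')
  sorted[7] = aBfEcDfFc$efeeBE  (last char: 'E')
  sorted[8] = c$efeeBEaBfEcDfF  (last char: 'F')
  sorted[9] = cDfFc$efeeBEaBfE  (last char: 'E')
  sorted[10] = eBEaBfEcDfFc$efe  (last char: 'e')
  sorted[11] = eeBEaBfEcDfFc$ef  (last char: 'f')
  sorted[12] = efeeBEaBfEcDfFc$  (last char: '$')
  sorted[13] = fEcDfFc$efeeBEaB  (last char: 'B')
  sorted[14] = fFc$efeeBEaBfEcD  (last char: 'D')
  sorted[15] = feeBEaBfEcDfFc$e  (last char: 'e')
Last column: ceacBffEFEef$BDe
Original string S is at sorted index 12

Answer: ceacBffEFEef$BDe
12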